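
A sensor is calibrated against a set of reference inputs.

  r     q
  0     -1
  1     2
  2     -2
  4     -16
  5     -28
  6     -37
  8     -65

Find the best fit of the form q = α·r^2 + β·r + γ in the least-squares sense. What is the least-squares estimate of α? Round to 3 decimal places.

Sums needed: Σr^2·r^2 = 6290, Σr^2·r = 926, Σr^2 = 146, Σr·r = 146, Σr = 26, Σ1 = 7.
For Aᵀq: Σr^2·q = -6454, Σr·q = -948, Σq = -147.
So AᵀA·[α, β, γ]ᵀ = Aᵀq: [[6290, 926, 146]; [926, 146, 26]; [146, 26, 7]]·[α, β, γ]ᵀ = [-6454, -948, -147]ᵀ.
Solving the 3×3 system (Gaussian elimination) gives α = -23119/23016, β = -7715/23016, γ = 2293/1918.

α = -1.004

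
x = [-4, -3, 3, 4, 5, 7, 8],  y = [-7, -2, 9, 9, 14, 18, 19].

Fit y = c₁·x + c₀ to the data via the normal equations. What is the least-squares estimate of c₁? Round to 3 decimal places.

From the data, Σx·x = 188, Σx = 20, Σ1 = 7.
For Mᵀy: Σx·y = 445, Σy = 60.
Eliminating c₀: 7·(row 1) − 20·(row 2) gives 916·c₁ = 7·445 − 20·60 = 1915, so c₁ = 1915/916.
Then c₀ = (60 − 20·(1915/916))/7 = 595/229.

c₁ = 2.091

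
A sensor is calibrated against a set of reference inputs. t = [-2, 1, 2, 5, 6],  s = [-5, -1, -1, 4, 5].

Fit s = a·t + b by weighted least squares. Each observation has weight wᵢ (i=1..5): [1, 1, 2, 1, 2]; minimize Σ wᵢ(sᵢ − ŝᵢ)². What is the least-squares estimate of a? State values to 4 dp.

Normal-equation sums: Σwᵢ·t·t = 110, Σwᵢ·t = 20, Σwᵢ·1 = 7.
Moment sums: Σwᵢ·t·s = 85, Σwᵢ·s = 6.
XᵀWX·[a, b]ᵀ = XᵀWs becomes [[110, 20]; [20, 7]]·[a, b]ᵀ = [85, 6]ᵀ.
Eliminating b: 7·(row 1) − 20·(row 2) gives 370·a = 7·85 − 20·6 = 475, so a = 95/74.
Then b = (6 − 20·(95/74))/7 = -104/37.

a = 1.2838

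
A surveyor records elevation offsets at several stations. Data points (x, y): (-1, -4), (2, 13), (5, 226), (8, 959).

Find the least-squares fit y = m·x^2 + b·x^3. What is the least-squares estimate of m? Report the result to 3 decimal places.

Setting ∂/∂m … = 0 gives: 4738·m + 35924·b = 67074;  35924·m + 277834·b = 519366.
Eliminating b: 277834·(row 1) − 35924·(row 2) gives 25843716·m = 277834·67074 − 35924·519366 = -22266468, so m = -618513/717881.
Then b = (519366 − 35924·(-618513/717881))/277834 = 1421937/717881.

m = -0.862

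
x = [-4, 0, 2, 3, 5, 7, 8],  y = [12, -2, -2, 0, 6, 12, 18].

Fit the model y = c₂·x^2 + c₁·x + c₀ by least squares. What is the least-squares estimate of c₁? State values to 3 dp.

Forming AᵀA = [[7475, 951, 167]; [951, 167, 21]; [167, 21, 7]] and Aᵀy = [2074, 206, 44]ᵀ gives AᵀA·[c₂, c₁, c₀]ᵀ = Aᵀy.
Solving the 3×3 system (Gaussian elimination) gives c₂ = 128145/280961, c₁ = -354559/280961, c₀ = -227456/280961.

c₁ = -1.262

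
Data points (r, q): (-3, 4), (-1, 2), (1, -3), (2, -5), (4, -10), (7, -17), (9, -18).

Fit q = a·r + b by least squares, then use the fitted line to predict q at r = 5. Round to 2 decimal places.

q̂ = -11.32

Sums needed: Σr·r = 161, Σr = 19, Σ1 = 7.
Moment sums: Σr·q = -348, Σq = -47.
So XᵀX·[a, b]ᵀ = Xᵀq: [[161, 19]; [19, 7]]·[a, b]ᵀ = [-348, -47]ᵀ.
Eliminating b: 7·(row 1) − 19·(row 2) gives 766·a = 7·(-348) − 19·(-47) = -1543, so a = -1543/766.
Then b = ((-47) − 19·(-1543/766))/7 = -955/766.
At r = 5: q̂ = (-1543/766)·(5) + (-955/766)·(1) = -4335/383.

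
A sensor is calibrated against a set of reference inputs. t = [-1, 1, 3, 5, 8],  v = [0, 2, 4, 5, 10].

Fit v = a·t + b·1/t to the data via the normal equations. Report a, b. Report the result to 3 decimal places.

a = 1.200, b = -0.191

XᵀX·[a, b]ᵀ = Xᵀv reads: 100·a + 5·b = 119;  5·a + (31201/14400)·b = 67/12.
(Σt·t = 100, Σt·1/t = 5, Σ1/t·1/t = 31201/14400, Σt·v = 119, Σ1/t·v = 67/12.)
Eliminating b: (31201/14400)·(row 1) − 5·(row 2) gives (27601/144)·a = (31201/14400)·119 − 5·(67/12) = 3310919/14400, so a = 3310919/2760100.
Then b = ((67/12) − 5·(3310919/2760100))/(31201/14400) = -5280/27601.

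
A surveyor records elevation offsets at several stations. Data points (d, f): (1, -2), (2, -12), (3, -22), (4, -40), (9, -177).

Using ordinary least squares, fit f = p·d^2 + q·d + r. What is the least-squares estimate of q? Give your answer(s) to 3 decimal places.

q = -2.934

Setting ∂/∂p … = 0 gives: 6915·p + 829·q + 111·r = -15225;  829·p + 111·q + 19·r = -1845;  111·p + 19·q + 5·r = -253.
Inverting the 3×3 Gram matrix, [p, q, r]ᵀ = [-16255/8599, -25233/8599, 21637/8599]ᵀ.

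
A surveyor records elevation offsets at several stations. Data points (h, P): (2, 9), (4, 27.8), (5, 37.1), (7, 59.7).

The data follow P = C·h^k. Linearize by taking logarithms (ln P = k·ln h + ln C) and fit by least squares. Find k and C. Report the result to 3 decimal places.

k = 1.516, C = 3.225

With ln Pᵢ as the transformed response and ln hᵢ as the regressor:
Sums: Σln h = 5.6348, Σ(ln h)² = 8.7791, Σln P = 13.2252, Σln h·ln P = 19.9058.
Normal system: [[8.7791, 5.6348]; [5.6348, 4]]·[k, ln C]ᵀ = [19.9058, 13.2252]ᵀ.
Δ = 8.7791·4 − (5.6348)² = 3.3656; k = (19.9058·4 − 5.6348·13.2252)/3.3656 = 1.51594, ln C = (8.7791·13.2252 − 5.6348·19.9058)/3.3656 = 1.17080, so C = exp(1.17080) = 3.22457.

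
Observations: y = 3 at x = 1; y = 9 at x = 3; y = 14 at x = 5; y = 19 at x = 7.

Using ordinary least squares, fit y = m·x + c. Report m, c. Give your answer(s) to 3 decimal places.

Entries of MᵀM: Σx·x = 84, Σx = 16, Σ1 = 4.
For Mᵀy: Σx·y = 233, Σy = 45.
So MᵀM·[m, c]ᵀ = Mᵀy: [[84, 16]; [16, 4]]·[m, c]ᵀ = [233, 45]ᵀ.
Δ = 84·4 − 16² = 80.
m = (233·4 − 16·45)/80 = 53/20; c = (84·45 − 16·233)/80 = 13/20.

m = 2.650, c = 0.650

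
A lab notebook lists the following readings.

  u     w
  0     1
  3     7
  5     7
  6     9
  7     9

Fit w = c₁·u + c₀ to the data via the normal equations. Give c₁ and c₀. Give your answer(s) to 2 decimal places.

With design matrix X, XᵀX = [[119, 21]; [21, 5]] and Xᵀw = [173, 33]ᵀ.
Eliminating c₀: 5·(row 1) − 21·(row 2) gives 154·c₁ = 5·173 − 21·33 = 172, so c₁ = 86/77.
Then c₀ = (33 − 21·(86/77))/5 = 21/11.

c₁ = 1.12, c₀ = 1.91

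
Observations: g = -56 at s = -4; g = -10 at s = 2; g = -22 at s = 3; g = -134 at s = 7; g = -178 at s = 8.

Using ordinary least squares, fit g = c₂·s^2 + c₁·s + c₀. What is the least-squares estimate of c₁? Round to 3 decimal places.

Forming XᵀX = [[6850, 826, 142]; [826, 142, 16]; [142, 16, 5]] and Xᵀg = [-19092, -2224, -400]ᵀ gives XᵀX·[c₂, c₁, c₀]ᵀ = Xᵀg.
Solving the 3×3 system (Gaussian elimination) gives c₂ = -219547/73572, c₁ = 133609/73572, c₀ = -13029/12262.

c₁ = 1.816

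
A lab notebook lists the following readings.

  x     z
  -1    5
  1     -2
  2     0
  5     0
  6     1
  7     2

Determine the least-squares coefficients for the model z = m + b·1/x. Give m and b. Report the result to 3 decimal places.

m = 1.586, b = -3.485

Compute the Gram sums: Σ1 = 6, Σ1/x = 106/105, Σ1/x·1/x = 51557/22050.
For Aᵀz: Σz = 6, Σ1/x·z = -275/42.
AᵀA·[m, b]ᵀ = Aᵀz becomes [[6, 106/105]; [106/105, 51557/22050]]·[m, b]ᵀ = [6, -275/42]ᵀ.
det = 6·(51557/22050) − (106/105)² = 28687/2205.
m = (6·(51557/22050) − (106/105)·(-275/42))/(28687/2205) = 227546/143435; b = (6·(-275/42) − (106/105)·6)/(28687/2205) = -99981/28687.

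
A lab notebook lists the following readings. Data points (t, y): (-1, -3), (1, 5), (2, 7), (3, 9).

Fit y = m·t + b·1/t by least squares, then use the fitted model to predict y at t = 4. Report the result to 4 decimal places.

From the data, Σt·t = 15, Σt·1/t = 4, Σ1/t·1/t = 85/36.
Right-hand side: Σt·y = 49, Σ1/t·y = 29/2.
MᵀM·[m, b]ᵀ = Mᵀy becomes [[15, 4]; [4, 85/36]]·[m, b]ᵀ = [49, 29/2]ᵀ.
det = 15·(85/36) − 4² = 233/12.
m = (49·(85/36) − 4·(29/2))/(233/12) = 2077/699; b = (15·(29/2) − 4·49)/(233/12) = 258/233.
At t = 4: ŷ = (2077/699)·(4) + (258/233)·(1/4) = 17003/1398.

ŷ = 12.1624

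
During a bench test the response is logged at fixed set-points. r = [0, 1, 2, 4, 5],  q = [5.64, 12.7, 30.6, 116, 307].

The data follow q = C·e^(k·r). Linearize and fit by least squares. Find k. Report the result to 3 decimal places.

Let Y = ln q. Fitting Y = k·r + ln C by least squares:
AᵀA = [[46.0000, 12.0000]; [12.0000, 5]], rhs = [57.0322, 18.1729]ᵀ  (here Σr = 12.0000, Σ(r)² = 46.0000, Σln q = 18.1729, Σr·ln q = 57.0322).
Δ = 46.0000·5 − (12.0000)² = 86.0000; k = (57.0322·5 − 12.0000·18.1729)/86.0000 = 0.78007, ln C = (46.0000·18.1729 − 12.0000·57.0322)/86.0000 = 1.76242.

k = 0.780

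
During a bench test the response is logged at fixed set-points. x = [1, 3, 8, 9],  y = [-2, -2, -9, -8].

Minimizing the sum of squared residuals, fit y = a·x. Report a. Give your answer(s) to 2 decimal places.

a = -0.98

From the data, Σx·x = 155.
Right-hand side: Σx·y = -152.
MᵀM·[a]ᵀ = Mᵀy becomes [[155]]·[a]ᵀ = [-152]ᵀ.
a = (-152)/155 = -0.980645.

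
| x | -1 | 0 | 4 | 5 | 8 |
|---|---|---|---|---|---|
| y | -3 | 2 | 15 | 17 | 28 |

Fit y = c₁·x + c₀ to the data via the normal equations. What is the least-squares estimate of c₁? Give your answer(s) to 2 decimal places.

Normal-equation sums: Σx·x = 106, Σx = 16, Σ1 = 5.
Moment sums: Σx·y = 372, Σy = 59.
Determinant 106·5 − 16² = 274.
c₁ = (372·5 − 16·59)/274 = 458/137; c₀ = (106·59 − 16·372)/274 = 151/137.

c₁ = 3.34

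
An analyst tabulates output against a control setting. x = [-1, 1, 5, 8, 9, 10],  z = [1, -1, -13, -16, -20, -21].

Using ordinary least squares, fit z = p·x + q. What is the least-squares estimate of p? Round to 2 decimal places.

p = -2.09

Setting ∂/∂p … = 0 gives: 272·p + 32·q = -585;  32·p + 6·q = -70.
Eliminating q: 6·(row 1) − 32·(row 2) gives 608·p = 6·(-585) − 32·(-70) = -1270, so p = -635/304.
Then q = ((-70) − 32·(-635/304))/6 = -10/19.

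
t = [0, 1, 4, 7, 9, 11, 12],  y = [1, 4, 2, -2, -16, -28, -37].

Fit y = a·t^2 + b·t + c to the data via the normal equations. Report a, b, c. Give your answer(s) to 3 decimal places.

a = -0.476, b = 2.538, c = 1.185

The normal equations are: 44596·a + 4196·b + 412·c = -10074;  4196·a + 412·b + 44·c = -898;  412·a + 44·b + 7·c = -76.
(Σt^2·t^2 = 44596, Σt^2·t = 4196, Σt^2 = 412, Σt·t = 412, Σt = 44, Σ1 = 7, Σt^2·y = -10074, Σt·y = -898, Σy = -76.)
Solving the 3×3 system (Gaussian elimination) gives a = -4055/8526, b = 3606/1421, c = 5050/4263.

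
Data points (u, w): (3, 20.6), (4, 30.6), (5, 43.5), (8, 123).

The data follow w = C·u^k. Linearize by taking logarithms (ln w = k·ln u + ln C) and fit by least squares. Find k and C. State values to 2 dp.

k = 1.84, C = 2.51

Linearized form: ln w = k·ln u + ln C. From the 4 transformed points,
Σln u = 6.1738, Σ(ln u)² = 10.0431, Σln w = 15.0312, Σln u·ln w = 24.1448.
Normal system: [[10.0431, 6.1738]; [6.1738, 4]]·[k, ln C]ᵀ = [24.1448, 15.0312]ᵀ.
Δ = 10.0431·4 − (6.1738)² = 2.0569; k = (24.1448·4 − 6.1738·15.0312)/2.0569 = 1.83755, ln C = (10.0431·15.0312 − 6.1738·24.1448)/2.0569 = 0.92164, so C = exp(0.92164) = 2.51342.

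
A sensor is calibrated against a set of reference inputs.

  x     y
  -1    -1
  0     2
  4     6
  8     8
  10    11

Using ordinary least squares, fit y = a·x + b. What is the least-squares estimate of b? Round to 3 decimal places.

b = 1.136

Entries of AᵀA: Σx·x = 181, Σx = 21, Σ1 = 5.
And Σx·y = 199, Σy = 26.
So AᵀA·[a, b]ᵀ = Aᵀy: [[181, 21]; [21, 5]]·[a, b]ᵀ = [199, 26]ᵀ.
det = 181·5 − 21² = 464.
a = (199·5 − 21·26)/464 = 449/464; b = (181·26 − 21·199)/464 = 527/464.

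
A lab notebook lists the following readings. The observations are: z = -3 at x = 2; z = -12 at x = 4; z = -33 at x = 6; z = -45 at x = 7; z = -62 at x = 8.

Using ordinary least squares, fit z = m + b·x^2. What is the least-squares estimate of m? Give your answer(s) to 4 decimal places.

Sums needed: Σ1 = 5, Σx^2 = 169, Σx^2·x^2 = 8065.
Moment sums: Σz = -155, Σx^2·z = -7565.
So MᵀM·[m, b]ᵀ = Mᵀz: [[5, 169]; [169, 8065]]·[m, b]ᵀ = [-155, -7565]ᵀ.
det = 5·8065 − 169² = 11764.
m = ((-155)·8065 − 169·(-7565))/11764 = 14205/5882; b = (5·(-7565) − 169·(-155))/11764 = -5815/5882.

m = 2.4150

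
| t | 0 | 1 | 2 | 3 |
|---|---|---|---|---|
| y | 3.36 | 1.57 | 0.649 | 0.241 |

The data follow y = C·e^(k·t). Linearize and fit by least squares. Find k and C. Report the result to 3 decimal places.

k = -0.879, C = 3.561

Linearized form: ln y = k·t + ln C. From the 4 transformed points,
Σt = 6.0000, Σ(t)² = 14.0000, Σln y = -0.1923, Σt·ln y = -4.6824.
Equations: 14.0000·k + 6.0000·ln C = -4.6824;  6.0000·k + 4·ln C = -0.1923.
Δ = 14.0000·4 − (6.0000)² = 20.0000; k = (-4.6824·4 − 6.0000·-0.1923)/20.0000 = -0.87881, ln C = (14.0000·-0.1923 − 6.0000·-4.6824)/20.0000 = 1.27015, so C = exp(1.27015) = 3.56138.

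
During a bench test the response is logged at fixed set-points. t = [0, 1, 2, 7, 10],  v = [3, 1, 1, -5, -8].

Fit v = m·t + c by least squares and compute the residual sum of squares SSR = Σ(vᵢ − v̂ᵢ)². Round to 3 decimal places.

SSR = 0.714

Entries of XᵀX: Σt·t = 154, Σt = 20, Σ1 = 5.
Right-hand side: Σt·v = -112, Σv = -8.
det = 154·5 − 20² = 370.
m = ((-112)·5 − 20·(-8))/370 = -40/37; c = (154·(-8) − 20·(-112))/370 = 504/185.
Residuals: 51/185, -119/185, 81/185, -29/185, 16/185; SSR = 132/185.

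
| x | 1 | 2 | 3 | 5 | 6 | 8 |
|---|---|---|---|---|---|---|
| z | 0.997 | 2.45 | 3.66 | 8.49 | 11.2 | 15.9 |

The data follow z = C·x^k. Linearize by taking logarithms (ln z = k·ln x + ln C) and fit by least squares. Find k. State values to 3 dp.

k = 1.348

With ln zᵢ as the transformed response and ln xᵢ as the regressor:
Over the data: Σln x = 7.2724, Σ(ln x)² = 11.8122, Σln z = 9.5117, Σln x·ln z = 15.5701.
Normal system: [[11.8122, 7.2724]; [7.2724, 6]]·[k, ln C]ᵀ = [15.5701, 9.5117]ᵀ.
Slope k = (n·Σln x·ln z − Σln x·Σln z)/(n·Σ(ln x)² − (Σln x)²) = (6·15.5701 − 7.2724·9.5117)/17.9853 = 1.34820; ln C = (Σln z − k·Σln x)/n = -0.04884.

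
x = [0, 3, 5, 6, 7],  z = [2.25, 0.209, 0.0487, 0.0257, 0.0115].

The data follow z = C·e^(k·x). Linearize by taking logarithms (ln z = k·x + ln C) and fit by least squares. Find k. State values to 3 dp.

Taking logs, ln z = k·x + ln C, so regress ln z on x.
Σx = 21.0000, Σ(x)² = 119.0000, Σln z = -11.9032, Σx·ln z = -73.0321.
Equations: 119.0000·k + 21.0000·ln C = -73.0321;  21.0000·k + 5·ln C = -11.9032.
Δ = 119.0000·5 − (21.0000)² = 154.0000; k = (-73.0321·5 − 21.0000·-11.9032)/154.0000 = -0.74800, ln C = (119.0000·-11.9032 − 21.0000·-73.0321)/154.0000 = 0.76096.

k = -0.748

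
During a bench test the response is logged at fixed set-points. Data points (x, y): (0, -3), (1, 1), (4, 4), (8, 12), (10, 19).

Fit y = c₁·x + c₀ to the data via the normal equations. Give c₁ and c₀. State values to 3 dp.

c₁ = 2.011, c₀ = -2.649

The normal equations are: 181·c₁ + 23·c₀ = 303;  23·c₁ + 5·c₀ = 33.
Determinant 181·5 − 23² = 376.
c₁ = (303·5 − 23·33)/376 = 189/94; c₀ = (181·33 − 23·303)/376 = -249/94.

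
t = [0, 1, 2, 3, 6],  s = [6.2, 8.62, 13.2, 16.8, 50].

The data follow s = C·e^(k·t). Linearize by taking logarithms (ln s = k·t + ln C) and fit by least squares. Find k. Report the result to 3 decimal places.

k = 0.347

Taking logs, ln s = k·t + ln C, so regress ln s on t.
Over the data: Σt = 12.0000, Σ(t)² = 50.0000, Σln s = 13.2923, Σt·ln s = 39.2508.
Normal system: [[50.0000, 12.0000]; [12.0000, 5]]·[k, ln C]ᵀ = [39.2508, 13.2923]ᵀ.
Δ = 50.0000·5 − (12.0000)² = 106.0000; k = (39.2508·5 − 12.0000·13.2923)/106.0000 = 0.34667, ln C = (50.0000·13.2923 − 12.0000·39.2508)/106.0000 = 1.82644.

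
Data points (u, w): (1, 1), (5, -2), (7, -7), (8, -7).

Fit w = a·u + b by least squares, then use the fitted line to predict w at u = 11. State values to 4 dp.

ŵ = -10.8000

The normal equations are: 139·a + 21·b = -114;  21·a + 4·b = -15.
Eliminating b: 4·(row 1) − 21·(row 2) gives 115·a = 4·(-114) − 21·(-15) = -141, so a = -141/115.
Then b = ((-15) − 21·(-141/115))/4 = 309/115.
At u = 11: ŵ = (-141/115)·(11) + (309/115)·(1) = -54/5.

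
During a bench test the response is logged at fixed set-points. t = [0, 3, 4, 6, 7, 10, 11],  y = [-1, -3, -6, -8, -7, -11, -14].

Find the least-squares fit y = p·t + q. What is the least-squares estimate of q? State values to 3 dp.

q = -0.623

Compute the Gram sums: Σt·t = 331, Σt = 41, Σ1 = 7.
And Σt·y = -394, Σy = -50.
Δ = 331·7 − 41² = 636.
p = ((-394)·7 − 41·(-50))/636 = -59/53; q = (331·(-50) − 41·(-394))/636 = -33/53.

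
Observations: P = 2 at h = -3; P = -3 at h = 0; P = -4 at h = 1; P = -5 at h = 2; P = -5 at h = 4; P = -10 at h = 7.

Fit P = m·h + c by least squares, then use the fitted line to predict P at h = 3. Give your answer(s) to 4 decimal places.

Forming AᵀA = [[79, 11]; [11, 6]] and AᵀP = [-110, -25]ᵀ gives AᵀA·[m, c]ᵀ = AᵀP.
det = 79·6 − 11² = 353.
m = ((-110)·6 − 11·(-25))/353 = -385/353; c = (79·(-25) − 11·(-110))/353 = -765/353.
At h = 3: P̂ = (-385/353)·(3) + (-765/353)·(1) = -1920/353.

P̂ = -5.4391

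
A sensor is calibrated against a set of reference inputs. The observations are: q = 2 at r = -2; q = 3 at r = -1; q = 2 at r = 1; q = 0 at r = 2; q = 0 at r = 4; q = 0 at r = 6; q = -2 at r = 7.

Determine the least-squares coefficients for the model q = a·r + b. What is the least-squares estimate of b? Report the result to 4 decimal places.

Sums needed: Σr·r = 111, Σr = 17, Σ1 = 7.
Right-hand side: Σr·q = -19, Σq = 5.
So AᵀA·[a, b]ᵀ = Aᵀq: [[111, 17]; [17, 7]]·[a, b]ᵀ = [-19, 5]ᵀ.
Eliminating b: 7·(row 1) − 17·(row 2) gives 488·a = 7·(-19) − 17·5 = -218, so a = -109/244.
Then b = (5 − 17·(-109/244))/7 = 439/244.

b = 1.7992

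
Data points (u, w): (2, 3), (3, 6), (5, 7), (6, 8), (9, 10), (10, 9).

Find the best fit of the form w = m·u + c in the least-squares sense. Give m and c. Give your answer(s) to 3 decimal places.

m = 0.711, c = 3.016

Setting ∂/∂m … = 0 gives: 255·m + 35·c = 287;  35·m + 6·c = 43.
(Σu·u = 255, Σu = 35, Σ1 = 6, Σu·w = 287, Σw = 43.)
Eliminating c: 6·(row 1) − 35·(row 2) gives 305·m = 6·287 − 35·43 = 217, so m = 217/305.
Then c = (43 − 35·(217/305))/6 = 184/61.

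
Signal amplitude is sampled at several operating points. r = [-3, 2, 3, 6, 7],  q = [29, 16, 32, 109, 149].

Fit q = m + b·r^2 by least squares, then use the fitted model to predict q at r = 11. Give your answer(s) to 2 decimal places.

q̂ = 360.36

Forming AᵀA = [[5, 107]; [107, 3875]] and Aᵀq = [335, 11838]ᵀ gives AᵀA·[m, b]ᵀ = Aᵀq.
Eliminating b: 3875·(row 1) − 107·(row 2) gives 7926·m = 3875·335 − 107·11838 = 31459, so m = 31459/7926.
Then b = (11838 − 107·(31459/7926))/3875 = 23345/7926.
At r = 11: q̂ = (31459/7926)·(1) + (23345/7926)·(121) = 476034/1321.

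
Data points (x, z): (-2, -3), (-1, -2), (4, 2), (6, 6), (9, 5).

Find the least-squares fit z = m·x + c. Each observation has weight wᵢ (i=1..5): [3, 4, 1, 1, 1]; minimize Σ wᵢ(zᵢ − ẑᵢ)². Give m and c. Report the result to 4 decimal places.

The normal system AᵀWA·[m, c]ᵀ = AᵀWz is [[149, 9]; [9, 10]]·[m, c]ᵀ = [115, -4]ᵀ.
Determinant 149·10 − 9² = 1409.
m = (115·10 − 9·(-4))/1409 = 1186/1409; c = (149·(-4) − 9·115)/1409 = -1631/1409.

m = 0.8417, c = -1.1576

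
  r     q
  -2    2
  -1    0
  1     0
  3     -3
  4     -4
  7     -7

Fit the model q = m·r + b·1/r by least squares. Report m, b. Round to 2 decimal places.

m = -1.04, b = 0.93

The normal system XᵀX·[m, b]ᵀ = Xᵀq is [[80, 6]; [6, 17245/7056]]·[m, b]ᵀ = [-78, -4]ᵀ.
Δ = 80·(17245/7056) − 6² = 70349/441.
m = ((-78)·(17245/7056) − 6·(-4))/(70349/441) = -587883/562792; b = (80·(-4) − 6·(-78))/(70349/441) = 65268/70349.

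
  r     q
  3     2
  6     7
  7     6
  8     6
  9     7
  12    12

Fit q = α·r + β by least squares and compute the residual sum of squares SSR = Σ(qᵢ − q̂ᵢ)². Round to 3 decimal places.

From the data, Σr·r = 383, Σr = 45, Σ1 = 6.
For Aᵀq: Σr·q = 345, Σq = 40.
Normal equations: [[383, 45]; [45, 6]]·[α, β]ᵀ = [345, 40]ᵀ.
Determinant 383·6 − 45² = 273.
α = (345·6 − 45·40)/273 = 90/91; β = (383·40 − 45·345)/273 = -205/273.
Residuals: -59/273, 496/273, -47/273, -317/273, -314/273, 241/273; SSR = 1864/273.

SSR = 6.828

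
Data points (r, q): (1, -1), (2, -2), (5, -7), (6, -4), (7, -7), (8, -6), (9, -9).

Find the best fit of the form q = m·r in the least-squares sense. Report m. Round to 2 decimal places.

Sums needed: Σr·r = 260.
Moment sums: Σr·q = -242.
So MᵀM·[m]ᵀ = Mᵀq: [[260]]·[m]ᵀ = [-242]ᵀ.
m = (-242)/260 = -0.930769.

m = -0.93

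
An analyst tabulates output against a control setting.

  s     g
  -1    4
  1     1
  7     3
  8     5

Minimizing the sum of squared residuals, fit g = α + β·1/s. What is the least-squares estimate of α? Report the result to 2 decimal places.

α = 3.34

Entries of XᵀX: Σ1 = 4, Σ1/s = 15/56, Σ1/s·1/s = 6385/3136.
Moment sums: Σg = 13, Σ1/s·g = -109/56.
XᵀX·[α, β]ᵀ = Xᵀg becomes [[4, 15/56]; [15/56, 6385/3136]]·[α, β]ᵀ = [13, -109/56]ᵀ.
Δ = 4·(6385/3136) − (15/56)² = 25315/3136.
α = (13·(6385/3136) − (15/56)·(-109/56))/(25315/3136) = 16928/5063; β = (4·(-109/56) − (15/56)·13)/(25315/3136) = -35336/25315.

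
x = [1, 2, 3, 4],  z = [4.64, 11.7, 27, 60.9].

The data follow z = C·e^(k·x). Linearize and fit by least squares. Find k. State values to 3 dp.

Taking logs, ln z = k·x + ln C, so regress ln z on x.
Sums: Σx = 10.0000, Σ(x)² = 30.0000, Σln z = 11.3994, Σx·ln z = 32.7783.
Normal system: [[30.0000, 10.0000]; [10.0000, 4]]·[k, ln C]ᵀ = [32.7783, 11.3994]ᵀ.
Δ = 30.0000·4 − (10.0000)² = 20.0000; k = (32.7783·4 − 10.0000·11.3994)/20.0000 = 0.85598, ln C = (30.0000·11.3994 − 10.0000·32.7783)/20.0000 = 0.70989.

k = 0.856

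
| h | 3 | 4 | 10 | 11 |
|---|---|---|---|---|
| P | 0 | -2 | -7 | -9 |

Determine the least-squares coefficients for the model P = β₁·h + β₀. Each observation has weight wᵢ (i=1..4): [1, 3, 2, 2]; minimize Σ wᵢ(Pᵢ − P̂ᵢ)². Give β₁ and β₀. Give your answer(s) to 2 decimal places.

Sums needed: Σwᵢ·h·h = 499, Σwᵢ·h = 57, Σwᵢ·1 = 8.
And Σwᵢ·h·P = -362, Σwᵢ·P = -38.
So MᵀWM·[β₁, β₀]ᵀ = MᵀWP: [[499, 57]; [57, 8]]·[β₁, β₀]ᵀ = [-362, -38]ᵀ.
Eliminating β₀: 8·(row 1) − 57·(row 2) gives 743·β₁ = 8·(-362) − 57·(-38) = -730, so β₁ = -730/743.
Then β₀ = ((-38) − 57·(-730/743))/8 = 1672/743.

β₁ = -0.98, β₀ = 2.25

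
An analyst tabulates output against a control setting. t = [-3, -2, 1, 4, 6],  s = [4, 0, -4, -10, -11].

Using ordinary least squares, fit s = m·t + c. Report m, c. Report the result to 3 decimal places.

Sums needed: Σt·t = 66, Σt = 6, Σ1 = 5.
For Xᵀs: Σt·s = -122, Σs = -21.
Normal equations: [[66, 6]; [6, 5]]·[m, c]ᵀ = [-122, -21]ᵀ.
det = 66·5 − 6² = 294.
m = ((-122)·5 − 6·(-21))/294 = -242/147; c = (66·(-21) − 6·(-122))/294 = -109/49.

m = -1.646, c = -2.224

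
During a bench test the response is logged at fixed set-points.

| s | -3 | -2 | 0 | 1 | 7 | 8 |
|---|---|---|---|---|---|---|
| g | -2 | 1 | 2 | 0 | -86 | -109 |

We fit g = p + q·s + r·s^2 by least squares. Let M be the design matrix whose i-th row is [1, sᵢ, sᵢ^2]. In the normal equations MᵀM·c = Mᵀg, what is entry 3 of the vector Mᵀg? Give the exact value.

-11204

Entry 3 ↔ basis s^2, so (Mᵀg)_{3} = Σᵢ (s^2)·gᵢ = (9)·(-2) + (4)·(1) + (0)·(2) + (1)·(0) + (49)·(-86) + (64)·(-109) = -11204.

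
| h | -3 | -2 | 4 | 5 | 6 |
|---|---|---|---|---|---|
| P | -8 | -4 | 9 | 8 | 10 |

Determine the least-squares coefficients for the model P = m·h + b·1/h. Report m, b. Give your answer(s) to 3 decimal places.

m = 1.646, b = 3.979

The normal equations are: 90·m + 5·b = 168;  5·m + (1769/3600)·b = 611/60.
(Σh·h = 90, Σh·1/h = 5, Σ1/h·1/h = 1769/3600, Σh·P = 168, Σ1/h·P = 611/60.)
det = 90·(1769/3600) − 5² = 769/40.
m = (168·(1769/3600) − 5·(611/60))/(769/40) = 18982/11535; b = (90·(611/60) − 5·168)/(769/40) = 3060/769.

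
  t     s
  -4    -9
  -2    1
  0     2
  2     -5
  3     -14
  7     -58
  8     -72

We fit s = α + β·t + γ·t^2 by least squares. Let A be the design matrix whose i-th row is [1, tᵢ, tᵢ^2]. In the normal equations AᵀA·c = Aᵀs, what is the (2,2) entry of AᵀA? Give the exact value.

Row 2 ↔ basis t, column 2 ↔ basis t, so (AᵀA)_{2,2} = Σᵢ (t)·(t) = (-4)·(-4) + (-2)·(-2) + (0)·(0) + (2)·(2) + (3)·(3) + (7)·(7) + (8)·(8) = 146.

146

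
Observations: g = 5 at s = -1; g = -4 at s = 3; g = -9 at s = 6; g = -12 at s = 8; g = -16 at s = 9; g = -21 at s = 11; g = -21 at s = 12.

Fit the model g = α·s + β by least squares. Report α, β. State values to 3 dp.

Normal-equation sums: Σs·s = 456, Σs = 48, Σ1 = 7.
And Σs·g = -794, Σg = -78.
So AᵀA·[α, β]ᵀ = Aᵀg: [[456, 48]; [48, 7]]·[α, β]ᵀ = [-794, -78]ᵀ.
Eliminating β: 7·(row 1) − 48·(row 2) gives 888·α = 7·(-794) − 48·(-78) = -1814, so α = -907/444.
Then β = ((-78) − 48·(-907/444))/7 = 106/37.

α = -2.043, β = 2.865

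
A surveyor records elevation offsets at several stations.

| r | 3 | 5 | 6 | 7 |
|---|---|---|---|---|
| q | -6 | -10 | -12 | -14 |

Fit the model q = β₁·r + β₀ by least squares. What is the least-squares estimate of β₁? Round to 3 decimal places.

The normal equations are: 119·β₁ + 21·β₀ = -238;  21·β₁ + 4·β₀ = -42.
(Σr·r = 119, Σr = 21, Σ1 = 4, Σr·q = -238, Σq = -42.)
Eliminating β₀: 4·(row 1) − 21·(row 2) gives 35·β₁ = 4·(-238) − 21·(-42) = -70, so β₁ = -2.
Then β₀ = ((-42) − 21·(-2))/4 = 0.

β₁ = -2.000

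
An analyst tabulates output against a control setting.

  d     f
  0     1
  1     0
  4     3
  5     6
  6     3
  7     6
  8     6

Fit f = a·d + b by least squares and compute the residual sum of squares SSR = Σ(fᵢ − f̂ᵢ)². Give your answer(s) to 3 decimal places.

Normal-equation sums: Σd·d = 191, Σd = 31, Σ1 = 7.
Right-hand side: Σd·f = 150, Σf = 25.
So XᵀX·[a, b]ᵀ = Xᵀf: [[191, 31]; [31, 7]]·[a, b]ᵀ = [150, 25]ᵀ.
Δ = 191·7 − 31² = 376.
a = (150·7 − 31·25)/376 = 275/376; b = (191·25 − 31·150)/376 = 125/376.
Residuals: 251/376, -50/47, -97/376, 189/94, -647/376, 103/188, -69/376; SSR = 3377/376.

SSR = 8.981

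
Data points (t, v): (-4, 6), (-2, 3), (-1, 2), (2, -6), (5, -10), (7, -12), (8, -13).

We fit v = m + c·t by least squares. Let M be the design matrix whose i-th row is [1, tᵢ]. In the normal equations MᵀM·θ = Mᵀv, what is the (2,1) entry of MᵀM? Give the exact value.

Row 2 ↔ basis t, column 1 ↔ basis 1, so (MᵀM)_{2,1} = Σᵢ t = (-4)·(1) + (-2)·(1) + (-1)·(1) + (2)·(1) + (5)·(1) + (7)·(1) + (8)·(1) = 15.

15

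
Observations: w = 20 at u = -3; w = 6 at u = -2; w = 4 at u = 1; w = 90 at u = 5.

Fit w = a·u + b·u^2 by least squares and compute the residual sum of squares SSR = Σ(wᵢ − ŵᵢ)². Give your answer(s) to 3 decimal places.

Entries of AᵀA: Σu·u = 39, Σu·u^2 = 91, Σu^2·u^2 = 723.
For Aᵀw: Σu·w = 382, Σu^2·w = 2458.
Δ = 39·723 − 91² = 19916.
a = (382·723 − 91·2458)/19916 = 13127/4979; b = (39·2458 − 91·382)/19916 = 1175/383.
Residuals: 1486/4979, -4972/4979, -8486/4979, 600/4979; SSR = 19944/4979.

SSR = 4.006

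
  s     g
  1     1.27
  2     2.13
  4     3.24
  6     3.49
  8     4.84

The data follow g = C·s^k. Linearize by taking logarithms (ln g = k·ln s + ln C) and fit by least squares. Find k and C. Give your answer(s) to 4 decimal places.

Linearized form: ln g = k·ln s + ln C. From the 5 transformed points,
Σln s = 5.9506, Σ(ln s)² = 9.9367, Σln g = 4.9975, Σln s·ln g = 7.6724.
Equations: 9.9367·k + 5.9506·ln C = 7.6724;  5.9506·k + 5·ln C = 4.9975.
Solving (det = 14.2736): k = 0.60416, ln C = 0.28047, so C = exp(0.28047) = 1.32375.

k = 0.6042, C = 1.3238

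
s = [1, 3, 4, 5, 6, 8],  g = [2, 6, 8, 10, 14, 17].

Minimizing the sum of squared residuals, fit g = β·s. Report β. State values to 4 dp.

Normal-equation sums: Σs·s = 151.
And Σs·g = 322.
β = 322/151 = 2.13245.

β = 2.1325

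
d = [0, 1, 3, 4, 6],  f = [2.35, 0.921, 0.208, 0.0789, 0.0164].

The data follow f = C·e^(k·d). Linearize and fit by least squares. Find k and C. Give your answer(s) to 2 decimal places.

k = -0.82, C = 2.26

Let Y = ln f. Fitting Y = k·d + ln C by least squares:
XᵀX = [[62.0000, 14.0000]; [14.0000, 5]], rhs = [-39.6141, -7.4481]ᵀ  (here Σd = 14.0000, Σ(d)² = 62.0000, Σln f = -7.4481, Σd·ln f = -39.6141).
Solving (det = 114.0000): k = -0.82278, ln C = 0.81414, so C = exp(0.81414) = 2.25724.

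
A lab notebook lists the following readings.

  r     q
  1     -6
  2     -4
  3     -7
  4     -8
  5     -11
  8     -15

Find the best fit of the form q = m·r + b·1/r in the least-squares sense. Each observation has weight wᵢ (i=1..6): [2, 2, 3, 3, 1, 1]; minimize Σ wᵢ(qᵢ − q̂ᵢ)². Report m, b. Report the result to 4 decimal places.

m = -1.8318, b = -3.6060

Forming AᵀWA = [[174, 12]; [12, 14767/4800]] and AᵀWq = [-362, -1323/40]ᵀ gives AᵀWA·[m, b]ᵀ = AᵀWq.
det = 174·(14767/4800) − 12² = 313043/800.
m = ((-362)·(14767/4800) − 12·(-1323/40))/(313043/800) = -1720267/939129; b = (174·(-1323/40) − 12·(-362))/(313043/800) = -1128840/313043.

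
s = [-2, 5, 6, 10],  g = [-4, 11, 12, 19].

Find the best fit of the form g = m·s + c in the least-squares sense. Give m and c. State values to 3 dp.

m = 1.933, c = 0.318

Forming AᵀA = [[165, 19]; [19, 4]] and Aᵀg = [325, 38]ᵀ gives AᵀA·[m, c]ᵀ = Aᵀg.
Eliminating c: 4·(row 1) − 19·(row 2) gives 299·m = 4·325 − 19·38 = 578, so m = 578/299.
Then c = (38 − 19·(578/299))/4 = 95/299.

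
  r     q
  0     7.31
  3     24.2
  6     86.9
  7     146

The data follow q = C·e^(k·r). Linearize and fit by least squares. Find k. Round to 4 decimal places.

k = 0.4246

Linearized form: ln q = k·r + ln C. From the 4 transformed points,
Over the data: Σr = 16.0000, Σ(r)² = 94.0000, Σln q = 14.6240, Σr·ln q = 71.2329.
Normal system: [[94.0000, 16.0000]; [16.0000, 4]]·[k, ln C]ᵀ = [71.2329, 14.6240]ᵀ.
Δ = 94.0000·4 − (16.0000)² = 120.0000; k = (71.2329·4 − 16.0000·14.6240)/120.0000 = 0.42457, ln C = (94.0000·14.6240 − 16.0000·71.2329)/120.0000 = 1.95772.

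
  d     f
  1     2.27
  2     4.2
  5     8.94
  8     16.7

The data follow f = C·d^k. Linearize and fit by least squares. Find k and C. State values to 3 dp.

k = 0.933, C = 2.210

With ln fᵢ as the transformed response and ln dᵢ as the regressor:
Σln d = 4.3820, Σ(ln d)² = 7.3948, Σln f = 7.2608, Σln d·ln f = 10.3747.
Equations: 7.3948·k + 4.3820·ln C = 10.3747;  4.3820·k + 4·ln C = 7.2608.
Slope k = (n·Σln d·ln f − Σln d·Σln f)/(n·Σ(ln d)² − (Σln d)²) = (4·10.3747 − 4.3820·7.2608)/10.3771 = 0.93300; ln C = (Σln f − k·Σln d)/n = 0.79309, so C = exp(0.79309) = 2.21022.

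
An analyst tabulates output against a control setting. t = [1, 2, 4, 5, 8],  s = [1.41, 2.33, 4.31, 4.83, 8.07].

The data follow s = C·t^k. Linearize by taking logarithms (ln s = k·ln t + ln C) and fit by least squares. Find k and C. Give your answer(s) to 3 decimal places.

k = 0.828, C = 1.359

Linearized form: ln s = k·ln t + ln C. From the 5 transformed points,
Σln t = 5.7683, Σ(ln t)² = 9.3166, Σln s = 6.3134, Σln t·ln s = 9.4884.
Normal system: [[9.3166, 5.7683]; [5.7683, 5]]·[k, ln C]ᵀ = [9.4884, 6.3134]ᵀ.
Slope k = (n·Σln t·ln s − Σln t·Σln s)/(n·Σ(ln t)² − (Σln t)²) = (5·9.4884 − 5.7683·6.3134)/13.3096 = 0.82830; ln C = (Σln s − k·Σln t)/n = 0.30710, so C = exp(0.30710) = 1.35948.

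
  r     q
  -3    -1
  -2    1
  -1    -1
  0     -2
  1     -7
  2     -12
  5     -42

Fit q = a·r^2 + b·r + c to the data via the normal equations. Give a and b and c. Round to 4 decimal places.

With design matrix M, MᵀM = [[740, 98, 44]; [98, 44, 2]; [44, 2, 7]] and Mᵀq = [-1111, -239, -64]ᵀ.
Solving the 3×3 system (Gaussian elimination) gives a = -41731/44898, b = -146093/44898, c = -17741/7483.

a = -0.9295, b = -3.2539, c = -2.3708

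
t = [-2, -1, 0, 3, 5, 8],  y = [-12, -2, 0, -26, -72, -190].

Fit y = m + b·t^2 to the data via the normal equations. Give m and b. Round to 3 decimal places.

Sums needed: Σ1 = 6, Σt^2 = 103, Σt^2·t^2 = 4819.
And Σy = -302, Σt^2·y = -14244.
MᵀM·[m, b]ᵀ = Mᵀy becomes [[6, 103]; [103, 4819]]·[m, b]ᵀ = [-302, -14244]ᵀ.
Δ = 6·4819 − 103² = 18305.
m = ((-302)·4819 − 103·(-14244))/18305 = 11794/18305; b = (6·(-14244) − 103·(-302))/18305 = -54358/18305.

m = 0.644, b = -2.970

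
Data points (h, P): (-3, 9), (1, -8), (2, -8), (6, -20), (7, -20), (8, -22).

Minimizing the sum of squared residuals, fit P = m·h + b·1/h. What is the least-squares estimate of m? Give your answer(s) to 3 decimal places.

Sums needed: Σh·h = 163, Σh·1/h = 6, Σ1/h·1/h = 40217/28224.
Moment sums: Σh·P = -487, Σ1/h·P = -2011/84.
So MᵀM·[m, b]ᵀ = MᵀP: [[163, 6]; [6, 40217/28224]]·[m, b]ᵀ = [-487, -2011/84]ᵀ.
Δ = 163·(40217/28224) − 6² = 5539307/28224.
m = ((-487)·(40217/28224) − 6·(-2011/84))/(5539307/28224) = -15531503/5539307; b = (163·(-2011/84) − 6·(-487))/(5539307/28224) = -27667920/5539307.

m = -2.804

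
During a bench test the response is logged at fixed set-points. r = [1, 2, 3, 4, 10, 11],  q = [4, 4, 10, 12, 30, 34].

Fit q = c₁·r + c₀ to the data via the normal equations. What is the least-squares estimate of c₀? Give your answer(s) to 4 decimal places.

c₀ = -0.1651

Compute the Gram sums: Σr·r = 251, Σr = 31, Σ1 = 6.
For Aᵀq: Σr·q = 764, Σq = 94.
AᵀA·[c₁, c₀]ᵀ = Aᵀq becomes [[251, 31]; [31, 6]]·[c₁, c₀]ᵀ = [764, 94]ᵀ.
Eliminating c₀: 6·(row 1) − 31·(row 2) gives 545·c₁ = 6·764 − 31·94 = 1670, so c₁ = 334/109.
Then c₀ = (94 − 31·(334/109))/6 = -18/109.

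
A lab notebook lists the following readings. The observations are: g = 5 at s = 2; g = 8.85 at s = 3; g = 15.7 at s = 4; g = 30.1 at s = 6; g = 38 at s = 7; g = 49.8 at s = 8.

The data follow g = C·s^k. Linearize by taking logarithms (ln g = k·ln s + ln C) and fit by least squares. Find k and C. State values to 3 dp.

k = 1.666, C = 1.519

Taking logs, ln g = k·ln s + ln C, so regress ln g on ln s.
Σln s = 8.9952, Σ(ln s)² = 14.9303, Σln g = 17.4936, Σln s·ln g = 28.6334.
Equations: 14.9303·k + 8.9952·ln C = 28.6334;  8.9952·k + 6·ln C = 17.4936.
Δ = 14.9303·6 − (8.9952)² = 8.6686; k = (28.6334·6 − 8.9952·17.4936)/8.6686 = 1.66604, ln C = (14.9303·17.4936 − 8.9952·28.6334)/8.6686 = 0.41790, so C = exp(0.41790) = 1.51876.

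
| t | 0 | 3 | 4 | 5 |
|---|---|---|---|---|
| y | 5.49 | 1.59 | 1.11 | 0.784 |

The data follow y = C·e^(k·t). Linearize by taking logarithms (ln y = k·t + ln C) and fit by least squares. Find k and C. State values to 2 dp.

k = -0.39, C = 5.38

Taking logs, ln y = k·t + ln C, so regress ln y on t.
Σt = 12.0000, Σ(t)² = 50.0000, Σln y = 2.0277, Σt·ln y = 0.5919.
Equations: 50.0000·k + 12.0000·ln C = 0.5919;  12.0000·k + 4·ln C = 2.0277.
Δ = 50.0000·4 − (12.0000)² = 56.0000; k = (0.5919·4 − 12.0000·2.0277)/56.0000 = -0.39222, ln C = (50.0000·2.0277 − 12.0000·0.5919)/56.0000 = 1.68359, so C = exp(1.68359) = 5.38484.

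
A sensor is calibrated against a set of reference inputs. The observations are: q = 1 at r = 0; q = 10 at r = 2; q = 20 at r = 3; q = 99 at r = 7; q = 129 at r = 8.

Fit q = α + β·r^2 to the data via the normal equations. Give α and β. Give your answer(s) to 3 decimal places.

α = 1.676, β = 1.989

The normal equations are: 5·α + 126·β = 259;  126·α + 6594·β = 13327.
(Σ1 = 5, Σr^2 = 126, Σr^2·r^2 = 6594, Σq = 259, Σr^2·q = 13327.)
Determinant 5·6594 − 126² = 17094.
α = (259·6594 − 126·13327)/17094 = 62/37; β = (5·13327 − 126·259)/17094 = 3091/1554.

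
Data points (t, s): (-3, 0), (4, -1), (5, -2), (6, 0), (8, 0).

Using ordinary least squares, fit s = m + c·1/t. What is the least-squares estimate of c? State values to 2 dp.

Forming XᵀX = [[5, 49/120]; [49/120, 3701/14400]] and Xᵀs = [-3, -13/20]ᵀ gives XᵀX·[m, c]ᵀ = Xᵀs.
Eliminating c: (3701/14400)·(row 1) − (49/120)·(row 2) gives (671/600)·m = (3701/14400)·(-3) − (49/120)·(-13/20) = -809/1600, so m = -2427/5368.
Then c = ((-13/20) − (49/120)·(-2427/5368))/(3701/14400) = -1215/671.

c = -1.81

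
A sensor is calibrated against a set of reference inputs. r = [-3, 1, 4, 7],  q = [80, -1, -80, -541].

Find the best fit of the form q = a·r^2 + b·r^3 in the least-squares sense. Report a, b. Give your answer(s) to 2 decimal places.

a = 2.93, b = -2.00

The normal system MᵀM·[a, b]ᵀ = Mᵀq is [[2739, 17589]; [17589, 122475]]·[a, b]ᵀ = [-27070, -192844]ᵀ.
Eliminating b: 122475·(row 1) − 17589·(row 2) gives 26086104·a = 122475·(-27070) − 17589·(-192844) = 76534866, so a = 4251937/1449228.
Then b = ((-192844) − 17589·(4251937/1449228))/122475 = -262957/131748.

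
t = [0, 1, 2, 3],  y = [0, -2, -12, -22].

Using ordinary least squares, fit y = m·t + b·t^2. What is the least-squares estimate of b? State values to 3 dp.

b = -2.105

AᵀA·[m, b]ᵀ = Aᵀy reads: 14·m + 36·b = -92;  36·m + 98·b = -248.
(Σt·t = 14, Σt·t^2 = 36, Σt^2·t^2 = 98, Σt·y = -92, Σt^2·y = -248.)
det = 14·98 − 36² = 76.
m = ((-92)·98 − 36·(-248))/76 = -22/19; b = (14·(-248) − 36·(-92))/76 = -40/19.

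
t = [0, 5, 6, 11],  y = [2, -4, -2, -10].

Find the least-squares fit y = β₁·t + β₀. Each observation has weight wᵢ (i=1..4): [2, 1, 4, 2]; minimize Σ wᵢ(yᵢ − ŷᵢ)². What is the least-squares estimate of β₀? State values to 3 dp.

Forming MᵀWM = [[411, 51]; [51, 9]] and MᵀWy = [-288, -28]ᵀ gives MᵀWM·[β₁, β₀]ᵀ = MᵀWy.
Eliminating β₀: 9·(row 1) − 51·(row 2) gives 1098·β₁ = 9·(-288) − 51·(-28) = -1164, so β₁ = -194/183.
Then β₀ = ((-28) − 51·(-194/183))/9 = 530/183.

β₀ = 2.896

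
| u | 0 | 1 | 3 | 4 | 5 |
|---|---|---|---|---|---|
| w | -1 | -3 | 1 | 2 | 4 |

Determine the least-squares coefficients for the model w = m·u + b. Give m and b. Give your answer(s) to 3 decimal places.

m = 1.174, b = -2.453

XᵀX·[m, b]ᵀ = Xᵀw reads: 51·m + 13·b = 28;  13·m + 5·b = 3.
det = 51·5 − 13² = 86.
m = (28·5 − 13·3)/86 = 101/86; b = (51·3 − 13·28)/86 = -211/86.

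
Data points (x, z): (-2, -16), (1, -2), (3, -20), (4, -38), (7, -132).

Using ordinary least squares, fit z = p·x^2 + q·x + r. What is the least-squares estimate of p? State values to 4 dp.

From the data, Σx^2·x^2 = 2755, Σx^2·x = 427, Σx^2 = 79, Σx·x = 79, Σx = 13, Σ1 = 5.
For Mᵀz: Σx^2·z = -7322, Σx·z = -1106, Σz = -208.
Normal equations: [[2755, 427, 79]; [427, 79, 13]; [79, 13, 5]]·[p, q, r]ᵀ = [-7322, -1106, -208]ᵀ.
Solving the 3×3 system (Gaussian elimination) gives p = -7939/2639, q = 5923/2639, r = 254/2639.

p = -3.0083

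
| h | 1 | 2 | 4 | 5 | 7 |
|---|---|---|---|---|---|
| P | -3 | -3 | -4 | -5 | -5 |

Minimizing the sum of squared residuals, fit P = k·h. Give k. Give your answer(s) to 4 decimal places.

k = -0.8947

With design matrix M, MᵀM = [[95]] and MᵀP = [-85]ᵀ.
k = (-85)/95 = -0.894737.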